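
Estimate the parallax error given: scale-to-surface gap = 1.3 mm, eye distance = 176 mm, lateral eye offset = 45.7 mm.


error = h * offset / d
= 1.3 * 45.7 / 176
= 0.3376

0.3376


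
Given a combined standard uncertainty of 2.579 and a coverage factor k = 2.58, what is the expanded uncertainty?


U = k * uc
U = 2.58 * 2.579
U = 6.6538

6.6538


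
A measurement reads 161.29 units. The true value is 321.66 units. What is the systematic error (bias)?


Systematic error = measured - true
= 161.29 - 321.66
= -160.3700

-160.3700


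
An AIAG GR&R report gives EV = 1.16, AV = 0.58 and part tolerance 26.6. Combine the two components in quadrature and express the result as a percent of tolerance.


GRR = sqrt(EV^2 + AV^2) = sqrt(1.16^2 + 0.58^2) = 1.2969194
%GRR = GRR / tol * 100 = 1.2969194 / 26.6 * 100
%GRR = 4.8756

4.8756


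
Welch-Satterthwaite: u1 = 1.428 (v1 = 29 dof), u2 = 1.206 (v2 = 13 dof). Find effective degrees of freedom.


uc = sqrt(u1^2 + u2^2) = sqrt(1.428^2 + 1.206^2) = 1.8691228
v_eff = uc^4 / (u1^4/v1 + u2^4/v2)
= 1.8691228^4 / (1.428^4/29 + 1.206^4/13)
= 12.205381 / 0.30611052
v_eff = 39.8725

39.8725


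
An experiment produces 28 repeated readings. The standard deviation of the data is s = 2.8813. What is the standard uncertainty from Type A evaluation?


u_A = s / sqrt(n)
u_A = 2.8813 / sqrt(28)
u_A = 2.8813 / 5.2915026
u_A = 0.5445

0.5445


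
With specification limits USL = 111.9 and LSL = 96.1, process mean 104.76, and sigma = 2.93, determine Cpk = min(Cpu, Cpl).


Cpu = (USL - mean) / (3*sigma) = (111.9 - 104.76) / (3*2.93) = 0.8123
Cpl = (mean - LSL) / (3*sigma) = (104.76 - 96.1) / (3*2.93) = 0.9852
Cpk = min(Cpu, Cpl) = 0.8123

0.8123


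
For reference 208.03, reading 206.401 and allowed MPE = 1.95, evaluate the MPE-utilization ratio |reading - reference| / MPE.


e = indication - reference = 206.401 - 208.03 = -1.6290
|e| = 1.6290
ratio = |e| / MPE = 1.6290 / 1.95
ratio = 0.8354

0.8354


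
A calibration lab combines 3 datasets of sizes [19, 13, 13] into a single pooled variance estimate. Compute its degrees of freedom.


nu = sum_i (n_i - 1)
nu = ((19 - 1) + (13 - 1) + (13 - 1))
nu = 18 + 12 + 12
nu = 42

42


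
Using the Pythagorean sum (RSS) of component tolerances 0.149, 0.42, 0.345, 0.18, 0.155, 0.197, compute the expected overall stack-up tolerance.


RSS = sqrt(0.149^2 + 0.42^2 + 0.345^2 + 0.18^2 + 0.155^2 + 0.197^2)
= sqrt(0.41286)
= 0.6425

0.6425


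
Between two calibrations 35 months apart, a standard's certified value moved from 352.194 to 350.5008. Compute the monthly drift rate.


rate = (v2 - v1) / months
= (350.5008 - 352.194) / 35
= -1.6932 / 35
= -0.0484

-0.0484


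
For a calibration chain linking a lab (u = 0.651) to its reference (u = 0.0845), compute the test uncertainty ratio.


TUR = u_lab / u_ref
= 0.651 / 0.0845
= 7.7041

7.7041


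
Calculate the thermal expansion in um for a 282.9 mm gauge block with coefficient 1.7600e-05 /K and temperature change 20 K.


dL = L * alpha * dT
= 282.9 * 1.7600e-05 * 20
= 0.0995808 mm
dL_um = 0.0995808 * 1000 = 99.5808 um

99.5808


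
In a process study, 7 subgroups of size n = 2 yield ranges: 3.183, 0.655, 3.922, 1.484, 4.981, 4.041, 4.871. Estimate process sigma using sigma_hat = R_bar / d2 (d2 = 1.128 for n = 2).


R_bar = (3.183 + 0.655 + 3.922 + 1.484 + 4.981 + 4.041 + 4.871) / 7
R_bar = 23.137 / 7 = 3.3052857
sigma_hat = R_bar / d2 = 3.3052857 / 1.128 = 2.9302

2.9302


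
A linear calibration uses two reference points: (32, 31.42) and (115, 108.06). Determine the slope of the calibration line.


slope = (y2 - y1) / (x2 - x1)
= (108.06 - 31.42) / (115 - 32)
= 76.6400 / 83
= 0.9234

0.9234


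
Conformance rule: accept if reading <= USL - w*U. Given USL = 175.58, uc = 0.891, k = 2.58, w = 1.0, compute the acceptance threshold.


U = k * uc = 2.58 * 0.891 = 2.29878
guard band g = w * U = 1.0 * 2.29878 = 2.29878
AL = USL - g = 175.58 - 2.29878
AL = 173.2812

173.2812


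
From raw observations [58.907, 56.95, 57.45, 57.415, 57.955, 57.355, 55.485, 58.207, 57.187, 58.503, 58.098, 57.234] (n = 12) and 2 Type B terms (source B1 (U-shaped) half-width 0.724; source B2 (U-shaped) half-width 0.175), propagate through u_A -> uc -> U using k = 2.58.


mean = (58.907 + 56.95 + 57.45 + 57.415 + 57.955 + 57.355 + 55.485 + 58.207 + 57.187 + 58.503 + 58.098 + 57.234) / 12 = 57.56216667
s = sqrt(sum((x - mean)^2)/(n-1)) = 0.88245317
u_A = s / sqrt(n) = 0.88245317 / sqrt(12) = 0.25474229
u_B1 = 0.724 / sqrt(2) = 0.51194531
u_B2 = 0.175 / sqrt(2) = 0.12374369
uc = sqrt(0.25474229^2 + 0.51194531^2 + 0.12374369^2) = 0.58505909
U = k * uc = 2.58 * 0.58505909
U = 1.5095

1.5095


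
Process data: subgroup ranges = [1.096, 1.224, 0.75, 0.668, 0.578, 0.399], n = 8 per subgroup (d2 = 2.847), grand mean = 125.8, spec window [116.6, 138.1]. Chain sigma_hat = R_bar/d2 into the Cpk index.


R_bar = (1.096 + 1.224 + 0.75 + 0.668 + 0.578 + 0.399) / 6 = 0.78583333
sigma = R_bar / d2 = 0.78583333 / 2.847 = 0.27602154
Cp = (USL - LSL)/(6*sigma) = (138.1 - 116.6)/(6*0.27602154) = 12.9821
Cpu = (138.1 - 125.8)/(3*0.27602154) = 14.8539
Cpl = (125.8 - 116.6)/(3*0.27602154) = 11.1102
Cpk = min(Cpu, Cpl) = 11.1102

11.1102


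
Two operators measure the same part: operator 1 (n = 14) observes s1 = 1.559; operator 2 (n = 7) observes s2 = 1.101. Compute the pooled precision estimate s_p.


s_p = sqrt(((n1-1)*s1^2 + (n2-1)*s2^2) / (n1+n2-2))
numerator = (14-1)*1.559^2 + (7-1)*1.101^2 = 31.596253 + 7.273206 = 38.869459
denominator = 14 + 7 - 2 = 19
s_p^2 = 38.869459 / 19 = 2.045761
s_p = sqrt(2.045761) = 1.4303

1.4303


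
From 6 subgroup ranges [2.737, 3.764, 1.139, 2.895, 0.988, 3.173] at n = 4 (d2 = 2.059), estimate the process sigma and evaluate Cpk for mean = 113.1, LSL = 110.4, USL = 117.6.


R_bar = (2.737 + 3.764 + 1.139 + 2.895 + 0.988 + 3.173) / 6 = 2.4493333
sigma = R_bar / d2 = 2.4493333 / 2.059 = 1.1895742
Cp = (USL - LSL)/(6*sigma) = (117.6 - 110.4)/(6*1.1895742) = 1.0088
Cpu = (117.6 - 113.1)/(3*1.1895742) = 1.2610
Cpl = (113.1 - 110.4)/(3*1.1895742) = 0.7566
Cpk = min(Cpu, Cpl) = 0.7566

0.7566


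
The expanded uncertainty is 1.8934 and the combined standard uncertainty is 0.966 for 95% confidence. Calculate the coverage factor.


k = U / uc
k = 1.8934 / 0.966
k = 1.96

1.96


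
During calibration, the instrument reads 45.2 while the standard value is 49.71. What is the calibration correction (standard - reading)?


Correction = standard - reading
= 49.71 - 45.2
= 4.5100

4.5100


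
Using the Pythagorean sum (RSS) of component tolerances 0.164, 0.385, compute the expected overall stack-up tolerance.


RSS = sqrt(0.164^2 + 0.385^2)
= sqrt(0.175121)
= 0.4185

0.4185


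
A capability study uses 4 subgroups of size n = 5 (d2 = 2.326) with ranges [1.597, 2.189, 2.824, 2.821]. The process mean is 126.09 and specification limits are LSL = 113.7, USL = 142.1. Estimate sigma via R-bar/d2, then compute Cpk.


R_bar = (1.597 + 2.189 + 2.824 + 2.821) / 4 = 2.35775
sigma = R_bar / d2 = 2.35775 / 2.326 = 1.01365
Cp = (USL - LSL)/(6*sigma) = (142.1 - 113.7)/(6*1.01365) = 4.6696
Cpu = (142.1 - 126.09)/(3*1.01365) = 5.2648
Cpl = (126.09 - 113.7)/(3*1.01365) = 4.0744
Cpk = min(Cpu, Cpl) = 4.0744

4.0744


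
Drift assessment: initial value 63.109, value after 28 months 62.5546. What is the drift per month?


rate = (v2 - v1) / months
= (62.5546 - 63.109) / 28
= -0.5544 / 28
= -0.0198

-0.0198


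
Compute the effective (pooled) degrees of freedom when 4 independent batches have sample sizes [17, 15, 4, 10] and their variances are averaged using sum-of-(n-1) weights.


nu = sum_i (n_i - 1)
nu = ((17 - 1) + (15 - 1) + (4 - 1) + (10 - 1))
nu = 16 + 14 + 3 + 9
nu = 42

42


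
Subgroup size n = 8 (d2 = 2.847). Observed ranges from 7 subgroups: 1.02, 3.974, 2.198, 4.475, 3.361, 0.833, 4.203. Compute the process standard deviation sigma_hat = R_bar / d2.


R_bar = (1.02 + 3.974 + 2.198 + 4.475 + 3.361 + 0.833 + 4.203) / 7
R_bar = 20.064 / 7 = 2.8662857
sigma_hat = R_bar / d2 = 2.8662857 / 2.847 = 1.0068

1.0068


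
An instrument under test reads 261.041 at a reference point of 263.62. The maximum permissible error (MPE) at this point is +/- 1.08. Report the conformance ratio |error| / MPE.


e = indication - reference = 261.041 - 263.62 = -2.5790
|e| = 2.5790
ratio = |e| / MPE = 2.5790 / 1.08
ratio = 2.3880

2.3880


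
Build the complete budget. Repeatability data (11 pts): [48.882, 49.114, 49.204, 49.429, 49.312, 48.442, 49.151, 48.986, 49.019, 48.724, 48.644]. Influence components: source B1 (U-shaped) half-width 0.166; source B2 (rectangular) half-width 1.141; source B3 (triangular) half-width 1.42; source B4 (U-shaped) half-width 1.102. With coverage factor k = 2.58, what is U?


mean = (48.882 + 49.114 + 49.204 + 49.429 + 49.312 + 48.442 + 49.151 + 48.986 + 49.019 + 48.724 + 48.644) / 11 = 48.99154545
s = sqrt(sum((x - mean)^2)/(n-1)) = 0.29778662
u_A = s / sqrt(n) = 0.29778662 / sqrt(11) = 0.089786044
u_B1 = 0.166 / sqrt(2) = 0.11737973
u_B2 = 1.141 / sqrt(3) = 0.65875666
u_B3 = 1.42 / sqrt(6) = 0.57971257
u_B4 = 1.102 / sqrt(2) = 0.77923167
uc = sqrt(0.089786044^2 + 0.11737973^2 + 0.65875666^2 + 0.57971257^2 + 0.77923167^2) = 1.1828223
U = k * uc = 2.58 * 1.1828223
U = 3.0517

3.0517


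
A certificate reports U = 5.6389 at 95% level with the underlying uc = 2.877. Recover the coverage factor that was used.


k = U / uc
k = 5.6389 / 2.877
k = 1.96

1.96


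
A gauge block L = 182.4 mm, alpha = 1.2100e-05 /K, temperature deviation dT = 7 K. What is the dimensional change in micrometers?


dL = L * alpha * dT
= 182.4 * 1.2100e-05 * 7
= 0.0154493 mm
dL_um = 0.0154493 * 1000 = 15.4493 um

15.4493


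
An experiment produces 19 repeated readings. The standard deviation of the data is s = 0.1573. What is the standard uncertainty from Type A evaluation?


u_A = s / sqrt(n)
u_A = 0.1573 / sqrt(19)
u_A = 0.1573 / 4.3588989
u_A = 0.0361

0.0361


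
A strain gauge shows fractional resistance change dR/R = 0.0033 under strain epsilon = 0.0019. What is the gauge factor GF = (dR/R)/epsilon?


GF = (dR/R) / epsilon
= 0.0033 / 0.0019
= 1.7368

1.7368


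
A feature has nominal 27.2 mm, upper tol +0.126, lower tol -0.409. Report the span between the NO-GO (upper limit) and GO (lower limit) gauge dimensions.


GO = nominal - lower_tol (smallest hole = maximum material condition)
GO = 27.2 - 0.409 = 26.791
NO-GO = nominal + upper_tol (largest hole = least material condition)
NO-GO = 27.2 + 0.126 = 27.326
spread = NO-GO - GO = 27.326 - 26.791 = 0.5350

0.5350


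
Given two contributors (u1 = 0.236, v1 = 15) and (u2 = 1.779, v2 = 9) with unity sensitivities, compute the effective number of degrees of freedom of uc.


uc = sqrt(u1^2 + u2^2) = sqrt(0.236^2 + 1.779^2) = 1.7945855
v_eff = uc^4 / (u1^4/v1 + u2^4/v2)
= 1.7945855^4 / (0.236^4/15 + 1.779^4/9)
= 10.371859 / 1.11312
v_eff = 9.3178

9.3178


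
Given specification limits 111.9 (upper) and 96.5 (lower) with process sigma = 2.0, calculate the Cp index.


Cp = (USL - LSL) / (6 * sigma)
= (111.9 - 96.5) / (6 * 2.0)
= 15.4000 / 12.0000
= 1.2833

1.2833


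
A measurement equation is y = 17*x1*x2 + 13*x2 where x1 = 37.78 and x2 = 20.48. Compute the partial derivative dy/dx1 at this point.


y = 17*x1*x2 + 13*x2
dy/dx1 = 17*x2
Evaluate at x2 = 20.48: c1 = 17 * 20.48
c1 = 348.1600

348.1600


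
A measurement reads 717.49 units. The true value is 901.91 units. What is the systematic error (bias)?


Systematic error = measured - true
= 717.49 - 901.91
= -184.4200

-184.4200


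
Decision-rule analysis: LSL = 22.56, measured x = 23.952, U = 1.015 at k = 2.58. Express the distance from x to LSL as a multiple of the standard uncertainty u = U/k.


u = U / k = 1.015 / 2.58 = 0.39341085
margin = |LSL - x| = |22.56 - 23.952| = 1.392
z = margin / u = 1.392 / 0.39341085
z = 3.5383

3.5383


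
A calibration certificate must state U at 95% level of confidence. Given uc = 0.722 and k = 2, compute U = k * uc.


U = k * uc
U = 2 * 0.722
U = 1.4440

1.4440


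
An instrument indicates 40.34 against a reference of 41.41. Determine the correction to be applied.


Correction = standard - reading
= 41.41 - 40.34
= 1.0700

1.0700


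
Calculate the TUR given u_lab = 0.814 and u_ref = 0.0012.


TUR = u_lab / u_ref
= 0.814 / 0.0012
= 678.3333

678.3333


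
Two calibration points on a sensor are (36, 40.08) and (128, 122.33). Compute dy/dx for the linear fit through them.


slope = (y2 - y1) / (x2 - x1)
= (122.33 - 40.08) / (128 - 36)
= 82.2500 / 92
= 0.8940

0.8940


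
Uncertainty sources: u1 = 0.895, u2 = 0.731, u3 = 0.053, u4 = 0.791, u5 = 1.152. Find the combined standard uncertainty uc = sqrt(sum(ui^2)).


uc = sqrt(0.895^2 + 0.731^2 + 0.053^2 + 0.791^2 + 1.152^2)
uc = sqrt(3.29098)
uc = 1.8141

1.8141


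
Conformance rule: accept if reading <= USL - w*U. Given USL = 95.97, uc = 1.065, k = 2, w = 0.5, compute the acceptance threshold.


U = k * uc = 2 * 1.065 = 2.13
guard band g = w * U = 0.5 * 2.13 = 1.065
AL = USL - g = 95.97 - 1.065
AL = 94.9050

94.9050


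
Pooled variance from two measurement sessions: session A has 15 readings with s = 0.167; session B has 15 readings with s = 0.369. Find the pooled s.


s_p = sqrt(((n1-1)*s1^2 + (n2-1)*s2^2) / (n1+n2-2))
numerator = (15-1)*0.167^2 + (15-1)*0.369^2 = 0.390446 + 1.906254 = 2.2967
denominator = 15 + 15 - 2 = 28
s_p^2 = 2.2967 / 28 = 0.082025
s_p = sqrt(0.082025) = 0.2864

0.2864


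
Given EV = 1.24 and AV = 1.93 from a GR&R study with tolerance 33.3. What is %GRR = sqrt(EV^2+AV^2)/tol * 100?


GRR = sqrt(EV^2 + AV^2) = sqrt(1.24^2 + 1.93^2) = 2.2940139
%GRR = GRR / tol * 100 = 2.2940139 / 33.3 * 100
%GRR = 6.8889

6.8889


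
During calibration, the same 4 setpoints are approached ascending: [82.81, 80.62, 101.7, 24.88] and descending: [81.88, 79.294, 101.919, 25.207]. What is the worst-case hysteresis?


|82.81 - 81.88| = 0.9300
|80.62 - 79.294| = 1.3260
|101.7 - 101.919| = 0.2190
|24.88 - 25.207| = 0.3270
hysteresis = max(diffs) = 1.3260

1.3260


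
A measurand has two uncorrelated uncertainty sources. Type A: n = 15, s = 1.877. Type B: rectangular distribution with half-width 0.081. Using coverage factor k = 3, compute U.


u_A = s / sqrt(n) = 1.877 / sqrt(15) = 0.48463932
u_B = half_width / sqrt(3) = 0.081 / sqrt(3) = 0.046765372
uc = sqrt(u_A^2 + u_B^2) = sqrt(0.48463932^2 + 0.046765372^2) = 0.48689041
U = k * uc = 3 * 0.48689041
U = 1.4607

1.4607


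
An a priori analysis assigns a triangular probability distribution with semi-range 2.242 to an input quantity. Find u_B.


u_B = half_width / sqrt(6)
u_B = 2.242 / 2.4494897
u_B = 0.9153

0.9153


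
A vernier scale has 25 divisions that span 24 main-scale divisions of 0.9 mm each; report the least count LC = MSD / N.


LC = MSD / n_div
= 0.9 / 25
= 0.0360

0.0360


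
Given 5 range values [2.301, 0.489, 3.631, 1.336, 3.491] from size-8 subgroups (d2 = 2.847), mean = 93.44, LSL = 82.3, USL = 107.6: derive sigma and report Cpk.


R_bar = (2.301 + 0.489 + 3.631 + 1.336 + 3.491) / 5 = 2.2496
sigma = R_bar / d2 = 2.2496 / 2.847 = 0.79016509
Cp = (USL - LSL)/(6*sigma) = (107.6 - 82.3)/(6*0.79016509) = 5.3364
Cpu = (107.6 - 93.44)/(3*0.79016509) = 5.9734
Cpl = (93.44 - 82.3)/(3*0.79016509) = 4.6994
Cpk = min(Cpu, Cpl) = 4.6994

4.6994


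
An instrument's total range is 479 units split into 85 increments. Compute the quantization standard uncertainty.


resolution = range / divisions
resolution = 479 / 85 = 5.6352941
u_res = resolution / (2*sqrt(3))
u_res = 5.6352941 / 3.4641016
u_res = 1.6268

1.6268


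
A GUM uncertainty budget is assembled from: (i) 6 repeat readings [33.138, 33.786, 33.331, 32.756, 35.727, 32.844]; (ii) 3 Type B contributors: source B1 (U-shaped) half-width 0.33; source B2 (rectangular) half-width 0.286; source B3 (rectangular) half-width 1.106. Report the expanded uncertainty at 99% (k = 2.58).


mean = (33.138 + 33.786 + 33.331 + 32.756 + 35.727 + 32.844) / 6 = 33.597
s = sqrt(sum((x - mean)^2)/(n-1)) = 1.1070996
u_A = s / sqrt(n) = 1.1070996 / sqrt(6) = 0.45197152
u_B1 = 0.33 / sqrt(2) = 0.23334524
u_B2 = 0.286 / sqrt(3) = 0.16512218
u_B3 = 1.106 / sqrt(3) = 0.6385494
uc = sqrt(0.45197152^2 + 0.23334524^2 + 0.16512218^2 + 0.6385494^2) = 0.83290991
U = k * uc = 2.58 * 0.83290991
U = 2.1489

2.1489


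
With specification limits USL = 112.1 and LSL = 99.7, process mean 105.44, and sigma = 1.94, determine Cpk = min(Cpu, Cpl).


Cpu = (USL - mean) / (3*sigma) = (112.1 - 105.44) / (3*1.94) = 1.1443
Cpl = (mean - LSL) / (3*sigma) = (105.44 - 99.7) / (3*1.94) = 0.9863
Cpk = min(Cpu, Cpl) = 0.9863

0.9863


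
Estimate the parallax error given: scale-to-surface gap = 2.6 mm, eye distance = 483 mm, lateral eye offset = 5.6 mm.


error = h * offset / d
= 2.6 * 5.6 / 483
= 0.0301

0.0301


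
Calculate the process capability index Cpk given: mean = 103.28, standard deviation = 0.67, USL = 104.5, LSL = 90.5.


Cpu = (USL - mean) / (3*sigma) = (104.5 - 103.28) / (3*0.67) = 0.6070
Cpl = (mean - LSL) / (3*sigma) = (103.28 - 90.5) / (3*0.67) = 6.3582
Cpk = min(Cpu, Cpl) = 0.6070

0.6070


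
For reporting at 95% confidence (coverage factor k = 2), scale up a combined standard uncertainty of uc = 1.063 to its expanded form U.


U = k * uc
U = 2 * 1.063
U = 2.1260

2.1260


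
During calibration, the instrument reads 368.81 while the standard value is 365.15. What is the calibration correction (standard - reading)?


Correction = standard - reading
= 365.15 - 368.81
= -3.6600

-3.6600


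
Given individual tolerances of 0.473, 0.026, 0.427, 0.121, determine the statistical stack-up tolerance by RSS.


RSS = sqrt(0.473^2 + 0.026^2 + 0.427^2 + 0.121^2)
= sqrt(0.421375)
= 0.6491

0.6491


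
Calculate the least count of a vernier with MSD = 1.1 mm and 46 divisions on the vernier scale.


LC = MSD / n_div
= 1.1 / 46
= 0.0239

0.0239


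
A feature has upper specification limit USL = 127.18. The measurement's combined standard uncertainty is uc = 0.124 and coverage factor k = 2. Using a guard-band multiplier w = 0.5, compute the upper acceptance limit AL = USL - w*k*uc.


U = k * uc = 2 * 0.124 = 0.248
guard band g = w * U = 0.5 * 0.248 = 0.124
AL = USL - g = 127.18 - 0.124
AL = 127.0560

127.0560


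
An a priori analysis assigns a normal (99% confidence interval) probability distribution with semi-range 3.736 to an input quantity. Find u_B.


u_B = half_width / 2.576
u_B = 3.736 / 2.576
u_B = 1.4503

1.4503


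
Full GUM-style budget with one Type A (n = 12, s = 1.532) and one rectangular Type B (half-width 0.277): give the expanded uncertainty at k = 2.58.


u_A = s / sqrt(n) = 1.532 / sqrt(12) = 0.44225031
u_B = half_width / sqrt(3) = 0.277 / sqrt(3) = 0.15992602
uc = sqrt(u_A^2 + u_B^2) = sqrt(0.44225031^2 + 0.15992602^2) = 0.47027829
U = k * uc = 2.58 * 0.47027829
U = 1.2133

1.2133


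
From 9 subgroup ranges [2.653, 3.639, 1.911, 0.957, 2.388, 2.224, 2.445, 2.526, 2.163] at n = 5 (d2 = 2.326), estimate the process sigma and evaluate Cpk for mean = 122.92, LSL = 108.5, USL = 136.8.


R_bar = (2.653 + 3.639 + 1.911 + 0.957 + 2.388 + 2.224 + 2.445 + 2.526 + 2.163) / 9 = 2.3228889
sigma = R_bar / d2 = 2.3228889 / 2.326 = 0.99866247
Cp = (USL - LSL)/(6*sigma) = (136.8 - 108.5)/(6*0.99866247) = 4.7230
Cpu = (136.8 - 122.92)/(3*0.99866247) = 4.6329
Cpl = (122.92 - 108.5)/(3*0.99866247) = 4.8131
Cpk = min(Cpu, Cpl) = 4.6329

4.6329


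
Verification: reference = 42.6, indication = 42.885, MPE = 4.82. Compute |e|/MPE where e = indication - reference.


e = indication - reference = 42.885 - 42.6 = 0.2850
|e| = 0.2850
ratio = |e| / MPE = 0.2850 / 4.82
ratio = 0.0591

0.0591


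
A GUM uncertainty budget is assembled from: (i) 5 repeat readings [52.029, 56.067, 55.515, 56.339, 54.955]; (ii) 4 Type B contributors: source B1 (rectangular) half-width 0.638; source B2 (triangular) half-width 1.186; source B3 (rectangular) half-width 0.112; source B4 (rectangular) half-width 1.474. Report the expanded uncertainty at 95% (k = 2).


mean = (52.029 + 56.067 + 55.515 + 56.339 + 54.955) / 5 = 54.981
s = sqrt(sum((x - mean)^2)/(n-1)) = 1.7337601
u_A = s / sqrt(n) = 1.7337601 / sqrt(5) = 0.77536109
u_B1 = 0.638 / sqrt(3) = 0.36834947
u_B2 = 1.186 / sqrt(6) = 0.48418247
u_B3 = 0.112 / sqrt(3) = 0.06466323
u_B4 = 1.474 / sqrt(3) = 0.8510143
uc = sqrt(0.77536109^2 + 0.36834947^2 + 0.48418247^2 + 0.06466323^2 + 0.8510143^2) = 1.3037275
U = k * uc = 2 * 1.3037275
U = 2.6075

2.6075


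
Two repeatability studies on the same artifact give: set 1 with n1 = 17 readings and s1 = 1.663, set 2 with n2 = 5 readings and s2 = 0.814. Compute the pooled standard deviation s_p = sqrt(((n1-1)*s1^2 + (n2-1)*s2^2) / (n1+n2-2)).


s_p = sqrt(((n1-1)*s1^2 + (n2-1)*s2^2) / (n1+n2-2))
numerator = (17-1)*1.663^2 + (5-1)*0.814^2 = 44.249104 + 2.650384 = 46.899488
denominator = 17 + 5 - 2 = 20
s_p^2 = 46.899488 / 20 = 2.3449744
s_p = sqrt(2.3449744) = 1.5313

1.5313


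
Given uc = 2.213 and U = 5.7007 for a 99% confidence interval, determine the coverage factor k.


k = U / uc
k = 5.7007 / 2.213
k = 2.576

2.576


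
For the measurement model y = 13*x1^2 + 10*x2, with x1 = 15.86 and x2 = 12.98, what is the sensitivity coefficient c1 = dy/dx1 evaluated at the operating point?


y = 13*x1^2 + 10*x2
dy/dx1 = 2*13*x1
Evaluate at x1 = 15.86: c1 = 26 * 15.86
c1 = 412.3600

412.3600


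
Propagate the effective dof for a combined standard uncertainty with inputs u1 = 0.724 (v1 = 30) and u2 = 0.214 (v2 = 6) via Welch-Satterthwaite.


uc = sqrt(u1^2 + u2^2) = sqrt(0.724^2 + 0.214^2) = 0.7549649
v_eff = uc^4 / (u1^4/v1 + u2^4/v2)
= 0.7549649^4 / (0.724^4/30 + 0.214^4/6)
= 0.32486808 / 0.0095082282
v_eff = 34.1670

34.1670


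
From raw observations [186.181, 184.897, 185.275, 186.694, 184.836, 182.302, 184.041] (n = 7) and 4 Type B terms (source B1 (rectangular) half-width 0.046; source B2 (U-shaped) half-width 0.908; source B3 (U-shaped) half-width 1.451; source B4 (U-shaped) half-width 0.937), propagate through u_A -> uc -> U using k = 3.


mean = (186.181 + 184.897 + 185.275 + 186.694 + 184.836 + 182.302 + 184.041) / 7 = 184.8894286
s = sqrt(sum((x - mean)^2)/(n-1)) = 1.4428461
u_A = s / sqrt(n) = 1.4428461 / sqrt(7) = 0.54534457
u_B1 = 0.046 / sqrt(3) = 0.026558112
u_B2 = 0.908 / sqrt(2) = 0.64205296
u_B3 = 1.451 / sqrt(2) = 1.0260119
u_B4 = 0.937 / sqrt(2) = 0.66255905
uc = sqrt(0.54534457^2 + 0.026558112^2 + 0.64205296^2 + 1.0260119^2 + 0.66255905^2) = 1.4839215
U = k * uc = 3 * 1.4839215
U = 4.4518

4.4518


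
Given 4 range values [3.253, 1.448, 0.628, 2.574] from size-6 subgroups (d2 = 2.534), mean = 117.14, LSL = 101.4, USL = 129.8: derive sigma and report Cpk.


R_bar = (3.253 + 1.448 + 0.628 + 2.574) / 4 = 1.97575
sigma = R_bar / d2 = 1.97575 / 2.534 = 0.77969613
Cp = (USL - LSL)/(6*sigma) = (129.8 - 101.4)/(6*0.77969613) = 6.0707
Cpu = (129.8 - 117.14)/(3*0.77969613) = 5.4124
Cpl = (117.14 - 101.4)/(3*0.77969613) = 6.7291
Cpk = min(Cpu, Cpl) = 5.4124

5.4124


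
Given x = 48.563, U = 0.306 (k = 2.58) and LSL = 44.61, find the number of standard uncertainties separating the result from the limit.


u = U / k = 0.306 / 2.58 = 0.11860465
margin = |LSL - x| = |44.61 - 48.563| = 3.953
z = margin / u = 3.953 / 0.11860465
z = 33.3292

33.3292


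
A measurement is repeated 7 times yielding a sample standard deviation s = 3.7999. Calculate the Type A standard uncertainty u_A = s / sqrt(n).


u_A = s / sqrt(n)
u_A = 3.7999 / sqrt(7)
u_A = 3.7999 / 2.6457513
u_A = 1.4362

1.4362


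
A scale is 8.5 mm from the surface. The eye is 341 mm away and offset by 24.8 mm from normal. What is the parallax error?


error = h * offset / d
= 8.5 * 24.8 / 341
= 0.6182

0.6182


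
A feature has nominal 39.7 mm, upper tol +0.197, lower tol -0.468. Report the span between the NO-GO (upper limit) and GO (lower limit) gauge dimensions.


GO = nominal - lower_tol (smallest hole = maximum material condition)
GO = 39.7 - 0.468 = 39.232
NO-GO = nominal + upper_tol (largest hole = least material condition)
NO-GO = 39.7 + 0.197 = 39.897
spread = NO-GO - GO = 39.897 - 39.232 = 0.6650

0.6650


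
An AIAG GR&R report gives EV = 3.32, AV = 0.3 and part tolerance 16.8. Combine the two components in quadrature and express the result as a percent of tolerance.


GRR = sqrt(EV^2 + AV^2) = sqrt(3.32^2 + 0.3^2) = 3.3335267
%GRR = GRR / tol * 100 = 3.3335267 / 16.8 * 100
%GRR = 19.8424

19.8424


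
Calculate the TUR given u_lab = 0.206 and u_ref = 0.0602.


TUR = u_lab / u_ref
= 0.206 / 0.0602
= 3.4219

3.4219


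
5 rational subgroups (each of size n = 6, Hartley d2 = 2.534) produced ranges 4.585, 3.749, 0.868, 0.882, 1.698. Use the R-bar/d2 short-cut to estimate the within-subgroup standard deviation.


R_bar = (4.585 + 3.749 + 0.868 + 0.882 + 1.698) / 5
R_bar = 11.782 / 5 = 2.3564
sigma_hat = R_bar / d2 = 2.3564 / 2.534 = 0.9299

0.9299


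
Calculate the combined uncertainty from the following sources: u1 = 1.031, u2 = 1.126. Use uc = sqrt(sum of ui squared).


uc = sqrt(1.031^2 + 1.126^2)
uc = sqrt(2.330837)
uc = 1.5267

1.5267


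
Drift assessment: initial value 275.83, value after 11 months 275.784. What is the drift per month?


rate = (v2 - v1) / months
= (275.784 - 275.83) / 11
= -0.0460 / 11
= -0.0042

-0.0042


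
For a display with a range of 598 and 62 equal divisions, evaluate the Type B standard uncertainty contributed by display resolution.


resolution = range / divisions
resolution = 598 / 62 = 9.6451613
u_res = resolution / (2*sqrt(3))
u_res = 9.6451613 / 3.4641016
u_res = 2.7843

2.7843


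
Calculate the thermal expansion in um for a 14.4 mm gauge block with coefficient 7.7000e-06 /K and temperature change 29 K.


dL = L * alpha * dT
= 14.4 * 7.7000e-06 * 29
= 0.0032155 mm
dL_um = 0.0032155 * 1000 = 3.2155 um

3.2155


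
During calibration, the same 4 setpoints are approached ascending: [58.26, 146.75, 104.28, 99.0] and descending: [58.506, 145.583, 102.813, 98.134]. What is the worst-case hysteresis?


|58.26 - 58.506| = 0.2460
|146.75 - 145.583| = 1.1670
|104.28 - 102.813| = 1.4670
|99.0 - 98.134| = 0.8660
hysteresis = max(diffs) = 1.4670

1.4670


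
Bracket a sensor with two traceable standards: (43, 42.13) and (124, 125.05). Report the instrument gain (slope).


slope = (y2 - y1) / (x2 - x1)
= (125.05 - 42.13) / (124 - 43)
= 82.9200 / 81
= 1.0237

1.0237


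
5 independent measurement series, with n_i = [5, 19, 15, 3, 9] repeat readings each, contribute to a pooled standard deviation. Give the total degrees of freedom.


nu = sum_i (n_i - 1)
nu = ((5 - 1) + (19 - 1) + (15 - 1) + (3 - 1) + (9 - 1))
nu = 4 + 18 + 14 + 2 + 8
nu = 46

46


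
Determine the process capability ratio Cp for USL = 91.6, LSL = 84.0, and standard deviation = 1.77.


Cp = (USL - LSL) / (6 * sigma)
= (91.6 - 84.0) / (6 * 1.77)
= 7.6000 / 10.6200
= 0.7156

0.7156


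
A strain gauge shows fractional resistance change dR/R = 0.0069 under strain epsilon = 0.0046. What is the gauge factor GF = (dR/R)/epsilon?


GF = (dR/R) / epsilon
= 0.0069 / 0.0046
= 1.5000

1.5000


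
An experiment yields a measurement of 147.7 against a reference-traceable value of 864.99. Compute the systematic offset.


Systematic error = measured - true
= 147.7 - 864.99
= -717.2900

-717.2900


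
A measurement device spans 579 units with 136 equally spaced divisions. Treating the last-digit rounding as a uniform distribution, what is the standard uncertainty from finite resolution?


resolution = range / divisions
resolution = 579 / 136 = 4.2573529
u_res = resolution / (2*sqrt(3))
u_res = 4.2573529 / 3.4641016
u_res = 1.2290

1.2290


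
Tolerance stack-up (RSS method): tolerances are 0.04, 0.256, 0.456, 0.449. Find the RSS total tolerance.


RSS = sqrt(0.04^2 + 0.256^2 + 0.456^2 + 0.449^2)
= sqrt(0.476673)
= 0.6904

0.6904


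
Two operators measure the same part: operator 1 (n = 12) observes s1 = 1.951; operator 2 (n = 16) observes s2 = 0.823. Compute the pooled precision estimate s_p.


s_p = sqrt(((n1-1)*s1^2 + (n2-1)*s2^2) / (n1+n2-2))
numerator = (12-1)*1.951^2 + (16-1)*0.823^2 = 41.870411 + 10.159935 = 52.030346
denominator = 12 + 16 - 2 = 26
s_p^2 = 52.030346 / 26 = 2.0011672
s_p = sqrt(2.0011672) = 1.4146

1.4146


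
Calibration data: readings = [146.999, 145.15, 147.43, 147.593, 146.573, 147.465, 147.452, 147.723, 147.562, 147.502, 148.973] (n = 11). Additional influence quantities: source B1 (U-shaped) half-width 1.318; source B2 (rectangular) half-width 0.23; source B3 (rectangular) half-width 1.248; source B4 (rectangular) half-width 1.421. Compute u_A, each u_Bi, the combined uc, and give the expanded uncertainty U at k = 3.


mean = (146.999 + 145.15 + 147.43 + 147.593 + 146.573 + 147.465 + 147.452 + 147.723 + 147.562 + 147.502 + 148.973) / 11 = 147.3110909
s = sqrt(sum((x - mean)^2)/(n-1)) = 0.92090504
u_A = s / sqrt(n) = 0.92090504 / sqrt(11) = 0.27766332
u_B1 = 1.318 / sqrt(2) = 0.93196674
u_B2 = 0.23 / sqrt(3) = 0.13279056
u_B3 = 1.248 / sqrt(3) = 0.72053314
u_B4 = 1.421 / sqrt(3) = 0.82041473
uc = sqrt(0.27766332^2 + 0.93196674^2 + 0.13279056^2 + 0.72053314^2 + 0.82041473^2) = 1.4681759
U = k * uc = 3 * 1.4681759
U = 4.4045

4.4045


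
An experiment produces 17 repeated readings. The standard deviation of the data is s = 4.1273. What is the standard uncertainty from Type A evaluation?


u_A = s / sqrt(n)
u_A = 4.1273 / sqrt(17)
u_A = 4.1273 / 4.1231056
u_A = 1.0010

1.0010


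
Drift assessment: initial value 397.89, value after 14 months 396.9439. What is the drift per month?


rate = (v2 - v1) / months
= (396.9439 - 397.89) / 14
= -0.9461 / 14
= -0.0676

-0.0676


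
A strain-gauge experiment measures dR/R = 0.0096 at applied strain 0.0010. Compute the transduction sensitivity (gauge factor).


GF = (dR/R) / epsilon
= 0.0096 / 0.0010
= 9.6000

9.6000


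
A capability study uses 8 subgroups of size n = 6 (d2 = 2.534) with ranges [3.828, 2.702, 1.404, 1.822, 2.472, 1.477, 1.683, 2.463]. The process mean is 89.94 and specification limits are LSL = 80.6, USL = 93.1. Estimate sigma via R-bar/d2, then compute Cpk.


R_bar = (3.828 + 2.702 + 1.404 + 1.822 + 2.472 + 1.477 + 1.683 + 2.463) / 8 = 2.231375
sigma = R_bar / d2 = 2.231375 / 2.534 = 0.88057419
Cp = (USL - LSL)/(6*sigma) = (93.1 - 80.6)/(6*0.88057419) = 2.3659
Cpu = (93.1 - 89.94)/(3*0.88057419) = 1.1962
Cpl = (89.94 - 80.6)/(3*0.88057419) = 3.5356
Cpk = min(Cpu, Cpl) = 1.1962

1.1962


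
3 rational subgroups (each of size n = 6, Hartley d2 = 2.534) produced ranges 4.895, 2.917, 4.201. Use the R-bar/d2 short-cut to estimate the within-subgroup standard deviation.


R_bar = (4.895 + 2.917 + 4.201) / 3
R_bar = 12.013 / 3 = 4.0043333
sigma_hat = R_bar / d2 = 4.0043333 / 2.534 = 1.5802

1.5802


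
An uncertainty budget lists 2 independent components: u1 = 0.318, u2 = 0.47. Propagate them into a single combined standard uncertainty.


uc = sqrt(0.318^2 + 0.47^2)
uc = sqrt(0.322024)
uc = 0.5675

0.5675


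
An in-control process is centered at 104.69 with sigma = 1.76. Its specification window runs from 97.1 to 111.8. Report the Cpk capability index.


Cpu = (USL - mean) / (3*sigma) = (111.8 - 104.69) / (3*1.76) = 1.3466
Cpl = (mean - LSL) / (3*sigma) = (104.69 - 97.1) / (3*1.76) = 1.4375
Cpk = min(Cpu, Cpl) = 1.3466

1.3466


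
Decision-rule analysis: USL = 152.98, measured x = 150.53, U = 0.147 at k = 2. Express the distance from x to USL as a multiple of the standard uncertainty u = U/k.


u = U / k = 0.147 / 2 = 0.0735
margin = |USL - x| = |152.98 - 150.53| = 2.45
z = margin / u = 2.45 / 0.0735
z = 33.3333

33.3333


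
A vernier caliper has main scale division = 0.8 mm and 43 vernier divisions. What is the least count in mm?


LC = MSD / n_div
= 0.8 / 43
= 0.0186

0.0186


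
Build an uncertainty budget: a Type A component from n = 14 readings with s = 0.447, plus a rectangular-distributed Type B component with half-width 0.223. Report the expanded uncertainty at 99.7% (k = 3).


u_A = s / sqrt(n) = 0.447 / sqrt(14) = 0.11946578
u_B = half_width / sqrt(3) = 0.223 / sqrt(3) = 0.12874911
uc = sqrt(u_A^2 + u_B^2) = sqrt(0.11946578^2 + 0.12874911^2) = 0.17563714
U = k * uc = 3 * 0.17563714
U = 0.5269

0.5269


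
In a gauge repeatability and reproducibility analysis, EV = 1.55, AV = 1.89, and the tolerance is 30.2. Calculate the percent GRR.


GRR = sqrt(EV^2 + AV^2) = sqrt(1.55^2 + 1.89^2) = 2.4442995
%GRR = GRR / tol * 100 = 2.4442995 / 30.2 * 100
%GRR = 8.0937

8.0937


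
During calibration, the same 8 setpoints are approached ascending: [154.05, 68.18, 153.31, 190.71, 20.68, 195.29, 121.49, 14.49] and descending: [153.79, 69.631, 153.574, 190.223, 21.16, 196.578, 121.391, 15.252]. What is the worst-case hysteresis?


|154.05 - 153.79| = 0.2600
|68.18 - 69.631| = 1.4510
|153.31 - 153.574| = 0.2640
|190.71 - 190.223| = 0.4870
|20.68 - 21.16| = 0.4800
|195.29 - 196.578| = 1.2880
|121.49 - 121.391| = 0.0990
|14.49 - 15.252| = 0.7620
hysteresis = max(diffs) = 1.4510

1.4510


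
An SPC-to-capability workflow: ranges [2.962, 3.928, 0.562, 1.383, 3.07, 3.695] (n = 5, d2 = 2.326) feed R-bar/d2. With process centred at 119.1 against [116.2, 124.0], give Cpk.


R_bar = (2.962 + 3.928 + 0.562 + 1.383 + 3.07 + 3.695) / 6 = 2.6
sigma = R_bar / d2 = 2.6 / 2.326 = 1.1177988
Cp = (USL - LSL)/(6*sigma) = (124.0 - 116.2)/(6*1.1177988) = 1.1630
Cpu = (124.0 - 119.1)/(3*1.1177988) = 1.4612
Cpl = (119.1 - 116.2)/(3*1.1177988) = 0.8648
Cpk = min(Cpu, Cpl) = 0.8648

0.8648


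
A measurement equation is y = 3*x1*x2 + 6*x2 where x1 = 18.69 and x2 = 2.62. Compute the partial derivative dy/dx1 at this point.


y = 3*x1*x2 + 6*x2
dy/dx1 = 3*x2
Evaluate at x2 = 2.62: c1 = 3 * 2.62
c1 = 7.8600

7.8600


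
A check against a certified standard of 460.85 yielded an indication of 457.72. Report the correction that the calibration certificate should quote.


Correction = standard - reading
= 460.85 - 457.72
= 3.1300

3.1300


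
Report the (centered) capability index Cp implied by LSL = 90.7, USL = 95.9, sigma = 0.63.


Cp = (USL - LSL) / (6 * sigma)
= (95.9 - 90.7) / (6 * 0.63)
= 5.2000 / 3.7800
= 1.3757

1.3757


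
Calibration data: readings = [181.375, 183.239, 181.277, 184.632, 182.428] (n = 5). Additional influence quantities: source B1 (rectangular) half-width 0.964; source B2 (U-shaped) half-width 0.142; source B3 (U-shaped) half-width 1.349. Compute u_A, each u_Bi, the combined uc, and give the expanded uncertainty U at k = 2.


mean = (181.375 + 183.239 + 181.277 + 184.632 + 182.428) / 5 = 182.5902
s = sqrt(sum((x - mean)^2)/(n-1)) = 1.3979809
u_A = s / sqrt(n) = 1.3979809 / sqrt(5) = 0.62519606
u_B1 = 0.964 / sqrt(3) = 0.55656566
u_B2 = 0.142 / sqrt(2) = 0.10040916
u_B3 = 1.349 / sqrt(2) = 0.95388705
uc = sqrt(0.62519606^2 + 0.55656566^2 + 0.10040916^2 + 0.95388705^2) = 1.2730349
U = k * uc = 2 * 1.2730349
U = 2.5461

2.5461


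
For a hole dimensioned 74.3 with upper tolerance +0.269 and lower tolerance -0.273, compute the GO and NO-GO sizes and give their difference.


GO = nominal - lower_tol (smallest hole = maximum material condition)
GO = 74.3 - 0.273 = 74.027
NO-GO = nominal + upper_tol (largest hole = least material condition)
NO-GO = 74.3 + 0.269 = 74.569
spread = NO-GO - GO = 74.569 - 74.027 = 0.5420

0.5420


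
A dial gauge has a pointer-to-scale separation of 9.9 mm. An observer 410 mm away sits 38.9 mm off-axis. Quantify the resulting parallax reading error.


error = h * offset / d
= 9.9 * 38.9 / 410
= 0.9393

0.9393


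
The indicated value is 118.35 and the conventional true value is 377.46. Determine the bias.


Systematic error = measured - true
= 118.35 - 377.46
= -259.1100

-259.1100


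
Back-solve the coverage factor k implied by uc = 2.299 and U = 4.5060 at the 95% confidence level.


k = U / uc
k = 4.5060 / 2.299
k = 1.96

1.96


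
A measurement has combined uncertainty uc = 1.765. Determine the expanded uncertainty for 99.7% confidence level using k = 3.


U = k * uc
U = 3 * 1.765
U = 5.2950

5.2950


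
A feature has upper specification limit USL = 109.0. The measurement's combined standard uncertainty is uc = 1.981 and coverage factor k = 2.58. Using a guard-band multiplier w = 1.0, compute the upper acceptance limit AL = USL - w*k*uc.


U = k * uc = 2.58 * 1.981 = 5.11098
guard band g = w * U = 1.0 * 5.11098 = 5.11098
AL = USL - g = 109.0 - 5.11098
AL = 103.8890

103.8890


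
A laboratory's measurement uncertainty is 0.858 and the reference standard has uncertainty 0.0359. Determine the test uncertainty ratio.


TUR = u_lab / u_ref
= 0.858 / 0.0359
= 23.8997

23.8997


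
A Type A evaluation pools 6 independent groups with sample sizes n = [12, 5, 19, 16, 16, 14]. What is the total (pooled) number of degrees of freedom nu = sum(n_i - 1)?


nu = sum_i (n_i - 1)
nu = ((12 - 1) + (5 - 1) + (19 - 1) + (16 - 1) + (16 - 1) + (14 - 1))
nu = 11 + 4 + 18 + 15 + 15 + 13
nu = 76

76


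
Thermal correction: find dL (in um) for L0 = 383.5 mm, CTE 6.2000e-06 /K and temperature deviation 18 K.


dL = L * alpha * dT
= 383.5 * 6.2000e-06 * 18
= 0.0427986 mm
dL_um = 0.0427986 * 1000 = 42.7986 um

42.7986


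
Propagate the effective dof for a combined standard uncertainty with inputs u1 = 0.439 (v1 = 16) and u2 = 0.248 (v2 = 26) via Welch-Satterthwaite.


uc = sqrt(u1^2 + u2^2) = sqrt(0.439^2 + 0.248^2) = 0.5042073
v_eff = uc^4 / (u1^4/v1 + u2^4/v2)
= 0.5042073^4 / (0.439^4/16 + 0.248^4/26)
= 0.064630351 / 0.0024668266
v_eff = 26.1998

26.1998


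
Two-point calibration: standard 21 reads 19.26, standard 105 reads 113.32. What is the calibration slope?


slope = (y2 - y1) / (x2 - x1)
= (113.32 - 19.26) / (105 - 21)
= 94.0600 / 84
= 1.1198

1.1198


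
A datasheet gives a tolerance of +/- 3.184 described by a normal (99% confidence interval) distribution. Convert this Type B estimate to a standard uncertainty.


u_B = half_width / 2.576
u_B = 3.184 / 2.576
u_B = 1.2360

1.2360


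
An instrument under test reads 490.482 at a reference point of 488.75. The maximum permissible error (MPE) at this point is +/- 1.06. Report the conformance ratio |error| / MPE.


e = indication - reference = 490.482 - 488.75 = 1.7320
|e| = 1.7320
ratio = |e| / MPE = 1.7320 / 1.06
ratio = 1.6340

1.6340


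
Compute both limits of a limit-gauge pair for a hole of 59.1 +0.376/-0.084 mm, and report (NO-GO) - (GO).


GO = nominal - lower_tol (smallest hole = maximum material condition)
GO = 59.1 - 0.084 = 59.016
NO-GO = nominal + upper_tol (largest hole = least material condition)
NO-GO = 59.1 + 0.376 = 59.476
spread = NO-GO - GO = 59.476 - 59.016 = 0.4600

0.4600


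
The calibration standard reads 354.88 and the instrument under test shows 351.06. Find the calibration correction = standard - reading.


Correction = standard - reading
= 354.88 - 351.06
= 3.8200

3.8200


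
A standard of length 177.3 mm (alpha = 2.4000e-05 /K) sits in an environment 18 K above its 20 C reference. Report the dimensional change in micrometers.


dL = L * alpha * dT
= 177.3 * 2.4000e-05 * 18
= 0.0765936 mm
dL_um = 0.0765936 * 1000 = 76.5936 um

76.5936


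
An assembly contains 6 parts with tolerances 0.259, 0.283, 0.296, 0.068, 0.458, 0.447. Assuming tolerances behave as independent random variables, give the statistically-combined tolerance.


RSS = sqrt(0.259^2 + 0.283^2 + 0.296^2 + 0.068^2 + 0.458^2 + 0.447^2)
= sqrt(0.648983)
= 0.8056

0.8056


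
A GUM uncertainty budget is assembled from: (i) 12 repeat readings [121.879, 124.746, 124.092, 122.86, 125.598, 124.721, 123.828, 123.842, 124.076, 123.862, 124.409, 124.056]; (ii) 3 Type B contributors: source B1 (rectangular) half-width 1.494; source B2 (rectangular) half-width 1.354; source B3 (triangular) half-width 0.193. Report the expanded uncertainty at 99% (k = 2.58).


mean = (121.879 + 124.746 + 124.092 + 122.86 + 125.598 + 124.721 + 123.828 + 123.842 + 124.076 + 123.862 + 124.409 + 124.056) / 12 = 123.9974167
s = sqrt(sum((x - mean)^2)/(n-1)) = 0.9383918
u_A = s / sqrt(n) = 0.9383918 / sqrt(12) = 0.27089038
u_B1 = 1.494 / sqrt(3) = 0.8625613
u_B2 = 1.354 / sqrt(3) = 0.78173226
u_B3 = 0.193 / sqrt(6) = 0.07879192
uc = sqrt(0.27089038^2 + 0.8625613^2 + 0.78173226^2 + 0.07879192^2) = 1.1977926
U = k * uc = 2.58 * 1.1977926
U = 3.0903

3.0903
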